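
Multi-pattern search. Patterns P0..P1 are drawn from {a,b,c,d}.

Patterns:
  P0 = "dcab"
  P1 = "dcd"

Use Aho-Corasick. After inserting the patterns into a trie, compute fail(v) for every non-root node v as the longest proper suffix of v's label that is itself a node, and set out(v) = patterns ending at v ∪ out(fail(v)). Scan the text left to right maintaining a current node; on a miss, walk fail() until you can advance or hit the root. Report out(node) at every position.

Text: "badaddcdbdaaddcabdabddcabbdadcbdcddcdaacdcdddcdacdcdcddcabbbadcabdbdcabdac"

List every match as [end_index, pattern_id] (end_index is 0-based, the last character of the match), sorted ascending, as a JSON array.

Build:
Trie (insert patterns):
  n0 'ε': d→1
  n1 'd': c→2
  n2 'dc': a→3 d→5
  n3 'dca': b→4
  n4 'dcab': ·  ←P0
  n5 'dcd': ·  ←P1

Failure links (BFS by depth):
  fail(1) 'd': from fail(0)=0 chase 'd': 0 ⇒ 0;  out=∅∪out(0)=∅
  fail(2) 'dc': from fail(1)=0 chase 'c': 0 ⇒ 0;  out=∅∪out(0)=∅
  fail(3) 'dca': from fail(2)=0 chase 'a': 0 ⇒ 0;  out=∅∪out(0)=∅
  fail(5) 'dcd': from fail(2)=0 chase 'd': 0 ⇒ 1;  out={1}∪out(1)={1}
  fail(4) 'dcab': from fail(3)=0 chase 'b': 0 ⇒ 0;  out={0}∪out(0)={0}

Run:
[0] read 'b'  n0⇒n0
[1] read 'a'  n0⇒n0
[2] read 'd'  n0⇒n1
[3] read 'a'  n1⇒n0 ·f
[4] read 'd'  n0⇒n1
[5] read 'd'  n1⇒n1 ·f
[6] read 'c'  n1⇒n2
[7] read 'd'  n2⇒n5  emit P1@[5:7]
[8] read 'b'  n5⇒n0 ·f
[9] read 'd'  n0⇒n1
[10] read 'a'  n1⇒n0 ·f
[11] read 'a'  n0⇒n0
[12] read 'd'  n0⇒n1
[13] read 'd'  n1⇒n1 ·f
[14] read 'c'  n1⇒n2
[15] read 'a'  n2⇒n3
[16] read 'b'  n3⇒n4  emit P0@[13:16]
[17] read 'd'  n4⇒n1 ·f
[18] read 'a'  n1⇒n0 ·f
[19] read 'b'  n0⇒n0
[20] read 'd'  n0⇒n1
[21] read 'd'  n1⇒n1 ·f
[22] read 'c'  n1⇒n2
[23] read 'a'  n2⇒n3
[24] read 'b'  n3⇒n4  emit P0@[21:24]
[25] read 'b'  n4⇒n0 ·f
[26] read 'd'  n0⇒n1
[27] read 'a'  n1⇒n0 ·f
[28] read 'd'  n0⇒n1
[29] read 'c'  n1⇒n2
[30] read 'b'  n2⇒n0 ·f
[31] read 'd'  n0⇒n1
[32] read 'c'  n1⇒n2
[33] read 'd'  n2⇒n5  emit P1@[31:33]
[34] read 'd'  n5⇒n1 ·f
[35] read 'c'  n1⇒n2
[36] read 'd'  n2⇒n5  emit P1@[34:36]
[37] read 'a'  n5⇒n0 ·f
[38] read 'a'  n0⇒n0
[39] read 'c'  n0⇒n0
[40] read 'd'  n0⇒n1
[41] read 'c'  n1⇒n2
[42] read 'd'  n2⇒n5  emit P1@[40:42]
[43] read 'd'  n5⇒n1 ·f
[44] read 'd'  n1⇒n1 ·f
[45] read 'c'  n1⇒n2
[46] read 'd'  n2⇒n5  emit P1@[44:46]
[47] read 'a'  n5⇒n0 ·f
[48] read 'c'  n0⇒n0
[49] read 'd'  n0⇒n1
[50] read 'c'  n1⇒n2
[51] read 'd'  n2⇒n5  emit P1@[49:51]
[52] read 'c'  n5⇒n2 ·f
[53] read 'd'  n2⇒n5  emit P1@[51:53]
[54] read 'd'  n5⇒n1 ·f
[55] read 'c'  n1⇒n2
[56] read 'a'  n2⇒n3
[57] read 'b'  n3⇒n4  emit P0@[54:57]
[58] read 'b'  n4⇒n0 ·f
[59] read 'b'  n0⇒n0
[60] read 'a'  n0⇒n0
[61] read 'd'  n0⇒n1
[62] read 'c'  n1⇒n2
[63] read 'a'  n2⇒n3
[64] read 'b'  n3⇒n4  emit P0@[61:64]
[65] read 'd'  n4⇒n1 ·f
[66] read 'b'  n1⇒n0 ·f
[67] read 'd'  n0⇒n1
[68] read 'c'  n1⇒n2
[69] read 'a'  n2⇒n3
[70] read 'b'  n3⇒n4  emit P0@[67:70]
[71] read 'd'  n4⇒n1 ·f
[72] read 'a'  n1⇒n0 ·f
[73] read 'c'  n0⇒n0

All matches (sorted): [[7,1],[16,0],[24,0],[33,1],[36,1],[42,1],[46,1],[51,1],[53,1],[57,0],[64,0],[70,0]]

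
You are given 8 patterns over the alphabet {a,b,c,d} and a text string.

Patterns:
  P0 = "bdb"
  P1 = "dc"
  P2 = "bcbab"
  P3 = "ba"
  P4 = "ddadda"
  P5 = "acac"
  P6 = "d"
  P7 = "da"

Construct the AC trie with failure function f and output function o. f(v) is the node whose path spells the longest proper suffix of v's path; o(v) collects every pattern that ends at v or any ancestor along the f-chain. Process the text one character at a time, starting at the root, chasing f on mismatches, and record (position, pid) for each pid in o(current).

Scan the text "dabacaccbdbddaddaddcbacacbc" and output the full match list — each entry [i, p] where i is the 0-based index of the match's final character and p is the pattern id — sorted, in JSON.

Construct AC machine:
Trie nodes:
  n0 'ε': a→16 b→1 d→4
  n1 'b': a→10 c→6 d→2
  n2 'bd': b→3
  n3 'bdb': ·  ←P0
  n4 'd': a→20 c→5 d→11  ←P6
  n5 'dc': ·  ←P1
  n6 'bc': b→7
  n7 'bcb': a→8
  n8 'bcba': b→9
  n9 'bcbab': ·  ←P2
  n10 'ba': ·  ←P3
  n11 'dd': a→12
  n12 'dda': d→13
  n13 'ddad': d→14
  n14 'ddadd': a→15
  n15 'ddadda': ·  ←P4
  n16 'a': c→17
  n17 'ac': a→18
  n18 'aca': c→19
  n19 'acac': ·  ←P5
  n20 'da': ·  ←P7

BFS fail/out derivation:
  fail(1) 'b': from fail(0)=0 chase 'b': 0 ⇒ 0;  out=∅∪out(0)=∅
  fail(4) 'd': from fail(0)=0 chase 'd': 0 ⇒ 0;  out={6}∪out(0)={6}
  fail(16) 'a': from fail(0)=0 chase 'a': 0 ⇒ 0;  out=∅∪out(0)=∅
  fail(2) 'bd': from fail(1)=0 chase 'd': 0 ⇒ 4;  out=∅∪out(4)={6}
  fail(5) 'dc': from fail(4)=0 chase 'c': 0 ⇒ 0;  out={1}∪out(0)={1}
  fail(6) 'bc': from fail(1)=0 chase 'c': 0 ⇒ 0;  out=∅∪out(0)=∅
  fail(10) 'ba': from fail(1)=0 chase 'a': 0 ⇒ 16;  out={3}∪out(16)={3}
  fail(11) 'dd': from fail(4)=0 chase 'd': 0 ⇒ 4;  out=∅∪out(4)={6}
  fail(17) 'ac': from fail(16)=0 chase 'c': 0 ⇒ 0;  out=∅∪out(0)=∅
  fail(20) 'da': from fail(4)=0 chase 'a': 0 ⇒ 16;  out={7}∪out(16)={7}
  fail(3) 'bdb': from fail(2)=4 chase 'b': 4→0 ⇒ 1;  out={0}∪out(1)={0}
  fail(7) 'bcb': from fail(6)=0 chase 'b': 0 ⇒ 1;  out=∅∪out(1)=∅
  fail(12) 'dda': from fail(11)=4 chase 'a': 4 ⇒ 20;  out=∅∪out(20)={7}
  fail(18) 'aca': from fail(17)=0 chase 'a': 0 ⇒ 16;  out=∅∪out(16)=∅
  fail(8) 'bcba': from fail(7)=1 chase 'a': 1 ⇒ 10;  out=∅∪out(10)={3}
  fail(13) 'ddad': from fail(12)=20 chase 'd': 20→16→0 ⇒ 4;  out=∅∪out(4)={6}
  fail(19) 'acac': from fail(18)=16 chase 'c': 16 ⇒ 17;  out={5}∪out(17)={5}
  fail(9) 'bcbab': from fail(8)=10 chase 'b': 10→16→0 ⇒ 1;  out={2}∪out(1)={2}
  fail(14) 'ddadd': from fail(13)=4 chase 'd': 4 ⇒ 11;  out=∅∪out(11)={6}
  fail(15) 'ddadda': from fail(14)=11 chase 'a': 11 ⇒ 12;  out={4}∪out(12)={4,7}

Run:
[0] read 'd'  n0⇒n4  emit P6@[0:0]
[1] read 'a'  n4⇒n20  emit P7@[0:1]
[2] read 'b'  n20⇒n1 ·f
[3] read 'a'  n1⇒n10  emit P3@[2:3]
[4] read 'c'  n10⇒n17 ·f
[5] read 'a'  n17⇒n18
[6] read 'c'  n18⇒n19  emit P5@[3:6]
[7] read 'c'  n19⇒n0 ·f
[8] read 'b'  n0⇒n1
[9] read 'd'  n1⇒n2  emit P6@[9:9]
[10] read 'b'  n2⇒n3  emit P0@[8:10]
[11] read 'd'  n3⇒n2 ·f  emit P6@[11:11]
[12] read 'd'  n2⇒n11 ·f  emit P6@[12:12]
[13] read 'a'  n11⇒n12  emit P7@[12:13]
[14] read 'd'  n12⇒n13  emit P6@[14:14]
[15] read 'd'  n13⇒n14  emit P6@[15:15]
[16] read 'a'  n14⇒n15  emit P4@[11:16],P7@[15:16]
[17] read 'd'  n15⇒n13 ·f  emit P6@[17:17]
[18] read 'd'  n13⇒n14  emit P6@[18:18]
[19] read 'c'  n14⇒n5 ·f  emit P1@[18:19]
[20] read 'b'  n5⇒n1 ·f
[21] read 'a'  n1⇒n10  emit P3@[20:21]
[22] read 'c'  n10⇒n17 ·f
[23] read 'a'  n17⇒n18
[24] read 'c'  n18⇒n19  emit P5@[21:24]
[25] read 'b'  n19⇒n1 ·f
[26] read 'c'  n1⇒n6

All matches (sorted): [[0,6],[1,7],[3,3],[6,5],[9,6],[10,0],[11,6],[12,6],[13,7],[14,6],[15,6],[16,4],[16,7],[17,6],[18,6],[19,1],[21,3],[24,5]]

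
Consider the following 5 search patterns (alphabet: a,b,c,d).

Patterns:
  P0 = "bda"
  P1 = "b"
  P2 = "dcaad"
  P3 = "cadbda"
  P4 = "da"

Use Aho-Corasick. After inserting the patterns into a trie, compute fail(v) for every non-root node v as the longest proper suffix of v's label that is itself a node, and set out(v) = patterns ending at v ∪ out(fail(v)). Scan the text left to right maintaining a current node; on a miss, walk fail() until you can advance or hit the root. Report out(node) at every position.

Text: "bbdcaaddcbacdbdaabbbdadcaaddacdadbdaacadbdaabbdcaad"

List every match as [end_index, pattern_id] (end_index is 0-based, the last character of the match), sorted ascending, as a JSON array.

Build:
Trie (insert patterns):
  n0 'ε': b→1 c→9 d→4
  n1 'b': d→2  ←P1
  n2 'bd': a→3
  n3 'bda': ·  ←P0
  n4 'd': a→15 c→5
  n5 'dc': a→6
  n6 'dca': a→7
  n7 'dcaa': d→8
  n8 'dcaad': ·  ←P2
  n9 'c': a→10
  n10 'ca': d→11
  n11 'cad': b→12
  n12 'cadb': d→13
  n13 'cadbd': a→14
  n14 'cadbda': ·  ←P3
  n15 'da': ·  ←P4

Failure links (BFS by depth):
  fail(1) 'b': from fail(0)=0 chase 'b': 0 ⇒ 0;  out={1}∪out(0)={1}
  fail(4) 'd': from fail(0)=0 chase 'd': 0 ⇒ 0;  out=∅∪out(0)=∅
  fail(9) 'c': from fail(0)=0 chase 'c': 0 ⇒ 0;  out=∅∪out(0)=∅
  fail(2) 'bd': from fail(1)=0 chase 'd': 0 ⇒ 4;  out=∅∪out(4)=∅
  fail(5) 'dc': from fail(4)=0 chase 'c': 0 ⇒ 9;  out=∅∪out(9)=∅
  fail(10) 'ca': from fail(9)=0 chase 'a': 0 ⇒ 0;  out=∅∪out(0)=∅
  fail(15) 'da': from fail(4)=0 chase 'a': 0 ⇒ 0;  out={4}∪out(0)={4}
  fail(3) 'bda': from fail(2)=4 chase 'a': 4 ⇒ 15;  out={0}∪out(15)={0,4}
  fail(6) 'dca': from fail(5)=9 chase 'a': 9 ⇒ 10;  out=∅∪out(10)=∅
  fail(11) 'cad': from fail(10)=0 chase 'd': 0 ⇒ 4;  out=∅∪out(4)=∅
  fail(7) 'dcaa': from fail(6)=10 chase 'a': 10→0 ⇒ 0;  out=∅∪out(0)=∅
  fail(12) 'cadb': from fail(11)=4 chase 'b': 4→0 ⇒ 1;  out=∅∪out(1)={1}
  fail(8) 'dcaad': from fail(7)=0 chase 'd': 0 ⇒ 4;  out={2}∪out(4)={2}
  fail(13) 'cadbd': from fail(12)=1 chase 'd': 1 ⇒ 2;  out=∅∪out(2)=∅
  fail(14) 'cadbda': from fail(13)=2 chase 'a': 2 ⇒ 3;  out={3}∪out(3)={0,3,4}

Text stream:
pos 0 'b': at 1  ** P1@[0:0]
pos 1 'b': at 1 ·f  ** P1@[1:1]
pos 2 'd': at 2
pos 3 'c': at 5 ·f
pos 4 'a': at 6
pos 5 'a': at 7
pos 6 'd': at 8  ** P2@[2:6]
pos 7 'd': at 4 ·f
pos 8 'c': at 5
pos 9 'b': at 1 ·f  ** P1@[9:9]
pos 10 'a': at 0 ·f
pos 11 'c': at 9
pos 12 'd': at 4 ·f
pos 13 'b': at 1 ·f  ** P1@[13:13]
pos 14 'd': at 2
pos 15 'a': at 3  ** P0@[13:15],P4@[14:15]
pos 16 'a': at 0 ·f
pos 17 'b': at 1  ** P1@[17:17]
pos 18 'b': at 1 ·f  ** P1@[18:18]
pos 19 'b': at 1 ·f  ** P1@[19:19]
pos 20 'd': at 2
pos 21 'a': at 3  ** P0@[19:21],P4@[20:21]
pos 22 'd': at 4 ·f
pos 23 'c': at 5
pos 24 'a': at 6
pos 25 'a': at 7
pos 26 'd': at 8  ** P2@[22:26]
pos 27 'd': at 4 ·f
pos 28 'a': at 15  ** P4@[27:28]
pos 29 'c': at 9 ·f
pos 30 'd': at 4 ·f
pos 31 'a': at 15  ** P4@[30:31]
pos 32 'd': at 4 ·f
pos 33 'b': at 1 ·f  ** P1@[33:33]
pos 34 'd': at 2
pos 35 'a': at 3  ** P0@[33:35],P4@[34:35]
pos 36 'a': at 0 ·f
pos 37 'c': at 9
pos 38 'a': at 10
pos 39 'd': at 11
pos 40 'b': at 12  ** P1@[40:40]
pos 41 'd': at 13
pos 42 'a': at 14  ** P0@[40:42],P3@[37:42],P4@[41:42]
pos 43 'a': at 0 ·f
pos 44 'b': at 1  ** P1@[44:44]
pos 45 'b': at 1 ·f  ** P1@[45:45]
pos 46 'd': at 2
pos 47 'c': at 5 ·f
pos 48 'a': at 6
pos 49 'a': at 7
pos 50 'd': at 8  ** P2@[46:50]

Matches: [[0,1],[1,1],[6,2],[9,1],[13,1],[15,0],[15,4],[17,1],[18,1],[19,1],[21,0],[21,4],[26,2],[28,4],[31,4],[33,1],[35,0],[35,4],[40,1],[42,0],[42,3],[42,4],[44,1],[45,1],[50,2]]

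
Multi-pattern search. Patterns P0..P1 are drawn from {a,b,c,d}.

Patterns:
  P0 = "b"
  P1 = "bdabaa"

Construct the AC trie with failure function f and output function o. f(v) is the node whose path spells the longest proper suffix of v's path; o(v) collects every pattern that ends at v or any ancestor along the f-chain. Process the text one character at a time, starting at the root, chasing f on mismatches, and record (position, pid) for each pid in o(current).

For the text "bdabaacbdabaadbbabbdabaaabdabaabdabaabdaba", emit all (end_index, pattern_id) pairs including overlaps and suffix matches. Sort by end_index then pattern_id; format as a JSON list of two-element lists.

Build:
Trie (insert patterns):
  n0 'ε': b→1
  n1 'b': d→2  ←P0
  n2 'bd': a→3
  n3 'bda': b→4
  n4 'bdab': a→5
  n5 'bdaba': a→6
  n6 'bdabaa': ·  ←P1

BFS fail/out derivation:
  fail(1) 'b': from fail(0)=0 chase 'b': 0 ⇒ 0;  out={0}∪out(0)={0}
  fail(2) 'bd': from fail(1)=0 chase 'd': 0 ⇒ 0;  out=∅∪out(0)=∅
  fail(3) 'bda': from fail(2)=0 chase 'a': 0 ⇒ 0;  out=∅∪out(0)=∅
  fail(4) 'bdab': from fail(3)=0 chase 'b': 0 ⇒ 1;  out=∅∪out(1)={0}
  fail(5) 'bdaba': from fail(4)=1 chase 'a': 1→0 ⇒ 0;  out=∅∪out(0)=∅
  fail(6) 'bdabaa': from fail(5)=0 chase 'a': 0 ⇒ 0;  out={1}∪out(0)={1}

Run:
[0] read 'b'  n0⇒n1  ** P0@[0:0]
[1] read 'd'  n1⇒n2
[2] read 'a'  n2⇒n3
[3] read 'b'  n3⇒n4  ** P0@[3:3]
[4] read 'a'  n4⇒n5
[5] read 'a'  n5⇒n6  ** P1@[0:5]
[6] read 'c'  n6⇒n0 (via fail)
[7] read 'b'  n0⇒n1  ** P0@[7:7]
[8] read 'd'  n1⇒n2
[9] read 'a'  n2⇒n3
[10] read 'b'  n3⇒n4  ** P0@[10:10]
[11] read 'a'  n4⇒n5
[12] read 'a'  n5⇒n6  ** P1@[7:12]
[13] read 'd'  n6⇒n0 (via fail)
[14] read 'b'  n0⇒n1  ** P0@[14:14]
[15] read 'b'  n1⇒n1 (via fail)  ** P0@[15:15]
[16] read 'a'  n1⇒n0 (via fail)
[17] read 'b'  n0⇒n1  ** P0@[17:17]
[18] read 'b'  n1⇒n1 (via fail)  ** P0@[18:18]
[19] read 'd'  n1⇒n2
[20] read 'a'  n2⇒n3
[21] read 'b'  n3⇒n4  ** P0@[21:21]
[22] read 'a'  n4⇒n5
[23] read 'a'  n5⇒n6  ** P1@[18:23]
[24] read 'a'  n6⇒n0 (via fail)
[25] read 'b'  n0⇒n1  ** P0@[25:25]
[26] read 'd'  n1⇒n2
[27] read 'a'  n2⇒n3
[28] read 'b'  n3⇒n4  ** P0@[28:28]
[29] read 'a'  n4⇒n5
[30] read 'a'  n5⇒n6  ** P1@[25:30]
[31] read 'b'  n6⇒n1 (via fail)  ** P0@[31:31]
[32] read 'd'  n1⇒n2
[33] read 'a'  n2⇒n3
[34] read 'b'  n3⇒n4  ** P0@[34:34]
[35] read 'a'  n4⇒n5
[36] read 'a'  n5⇒n6  ** P1@[31:36]
[37] read 'b'  n6⇒n1 (via fail)  ** P0@[37:37]
[38] read 'd'  n1⇒n2
[39] read 'a'  n2⇒n3
[40] read 'b'  n3⇒n4  ** P0@[40:40]
[41] read 'a'  n4⇒n5

Result: [[0,0],[3,0],[5,1],[7,0],[10,0],[12,1],[14,0],[15,0],[17,0],[18,0],[21,0],[23,1],[25,0],[28,0],[30,1],[31,0],[34,0],[36,1],[37,0],[40,0]]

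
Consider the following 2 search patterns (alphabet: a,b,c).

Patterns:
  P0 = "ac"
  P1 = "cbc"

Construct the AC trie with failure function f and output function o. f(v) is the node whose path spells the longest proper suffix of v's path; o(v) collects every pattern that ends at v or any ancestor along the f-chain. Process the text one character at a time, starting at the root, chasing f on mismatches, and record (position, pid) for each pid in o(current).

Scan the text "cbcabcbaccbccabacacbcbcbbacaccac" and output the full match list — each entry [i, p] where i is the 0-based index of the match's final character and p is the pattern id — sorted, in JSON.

Build:
Trie nodes:
  n0 'ε': a→1 c→3
  n1 'a': c→2
  n2 'ac': ·  [P0 ends]
  n3 'c': b→4
  n4 'cb': c→5
  n5 'cbc': ·  [P1 ends]

Failure links (BFS by depth):
  n1('a'): parent n0 fail=0; on 'a' 0 → fail=0;  out ∅∪∅=∅
  n3('c'): parent n0 fail=0; on 'c' 0 → fail=0;  out ∅∪∅=∅
  n2('ac'): parent n1 fail=0; on 'c' 0 → fail=3;  out {0}∪∅={0}
  n4('cb'): parent n3 fail=0; on 'b' 0 → fail=0;  out ∅∪∅=∅
  n5('cbc'): parent n4 fail=0; on 'c' 0 → fail=3;  out {1}∪∅={1}

Scan:
i=0 'c': node 0→3
i=1 'b': node 3→4
i=2 'c': node 4→5  → match P1@[0:2]
i=3 'a': node 5→1 (fail-walked)
i=4 'b': node 1→0 (fail-walked)
i=5 'c': node 0→3
i=6 'b': node 3→4
i=7 'a': node 4→1 (fail-walked)
i=8 'c': node 1→2  → match P0@[7:8]
i=9 'c': node 2→3 (fail-walked)
i=10 'b': node 3→4
i=11 'c': node 4→5  → match P1@[9:11]
i=12 'c': node 5→3 (fail-walked)
i=13 'a': node 3→1 (fail-walked)
i=14 'b': node 1→0 (fail-walked)
i=15 'a': node 0→1
i=16 'c': node 1→2  → match P0@[15:16]
i=17 'a': node 2→1 (fail-walked)
i=18 'c': node 1→2  → match P0@[17:18]
i=19 'b': node 2→4 (fail-walked)
i=20 'c': node 4→5  → match P1@[18:20]
i=21 'b': node 5→4 (fail-walked)
i=22 'c': node 4→5  → match P1@[20:22]
i=23 'b': node 5→4 (fail-walked)
i=24 'b': node 4→0 (fail-walked)
i=25 'a': node 0→1
i=26 'c': node 1→2  → match P0@[25:26]
i=27 'a': node 2→1 (fail-walked)
i=28 'c': node 1→2  → match P0@[27:28]
i=29 'c': node 2→3 (fail-walked)
i=30 'a': node 3→1 (fail-walked)
i=31 'c': node 1→2  → match P0@[30:31]

All matches (sorted): [[2,1],[8,0],[11,1],[16,0],[18,0],[20,1],[22,1],[26,0],[28,0],[31,0]]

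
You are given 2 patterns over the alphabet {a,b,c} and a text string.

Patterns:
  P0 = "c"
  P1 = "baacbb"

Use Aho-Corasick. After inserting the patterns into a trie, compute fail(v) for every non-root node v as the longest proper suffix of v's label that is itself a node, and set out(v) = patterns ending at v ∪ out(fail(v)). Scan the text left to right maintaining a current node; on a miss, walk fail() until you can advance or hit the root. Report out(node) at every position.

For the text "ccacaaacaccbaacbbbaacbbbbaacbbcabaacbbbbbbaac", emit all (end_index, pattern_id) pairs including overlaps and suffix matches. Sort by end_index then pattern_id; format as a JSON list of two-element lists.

Build automaton:
Trie nodes:
  n0 'ε': b→2 c→1
  n1 'c': ·  ←P0
  n2 'b': a→3
  n3 'ba': a→4
  n4 'baa': c→5
  n5 'baac': b→6
  n6 'baacb': b→7
  n7 'baacbb': ·  ←P1

Failure links (BFS by depth):
  n1('c'): parent n0 fail=0; on 'c' 0 → fail=0;  out {0}∪∅={0}
  n2('b'): parent n0 fail=0; on 'b' 0 → fail=0;  out ∅∪∅=∅
  n3('ba'): parent n2 fail=0; on 'a' 0 → fail=0;  out ∅∪∅=∅
  n4('baa'): parent n3 fail=0; on 'a' 0 → fail=0;  out ∅∪∅=∅
  n5('baac'): parent n4 fail=0; on 'c' 0 → fail=1;  out ∅∪{0}={0}
  n6('baacb'): parent n5 fail=1; on 'b' 1→0 → fail=2;  out ∅∪∅=∅
  n7('baacbb'): parent n6 fail=2; on 'b' 2→0 → fail=2;  out {1}∪∅={1}

Scan:
[0] read 'c'  n0⇒n1  ** P0@[0:0]
[1] read 'c'  n1⇒n1 (via fail)  ** P0@[1:1]
[2] read 'a'  n1⇒n0 (via fail)
[3] read 'c'  n0⇒n1  ** P0@[3:3]
[4] read 'a'  n1⇒n0 (via fail)
[5] read 'a'  n0⇒n0
[6] read 'a'  n0⇒n0
[7] read 'c'  n0⇒n1  ** P0@[7:7]
[8] read 'a'  n1⇒n0 (via fail)
[9] read 'c'  n0⇒n1  ** P0@[9:9]
[10] read 'c'  n1⇒n1 (via fail)  ** P0@[10:10]
[11] read 'b'  n1⇒n2 (via fail)
[12] read 'a'  n2⇒n3
[13] read 'a'  n3⇒n4
[14] read 'c'  n4⇒n5  ** P0@[14:14]
[15] read 'b'  n5⇒n6
[16] read 'b'  n6⇒n7  ** P1@[11:16]
[17] read 'b'  n7⇒n2 (via fail)
[18] read 'a'  n2⇒n3
[19] read 'a'  n3⇒n4
[20] read 'c'  n4⇒n5  ** P0@[20:20]
[21] read 'b'  n5⇒n6
[22] read 'b'  n6⇒n7  ** P1@[17:22]
[23] read 'b'  n7⇒n2 (via fail)
[24] read 'b'  n2⇒n2 (via fail)
[25] read 'a'  n2⇒n3
[26] read 'a'  n3⇒n4
[27] read 'c'  n4⇒n5  ** P0@[27:27]
[28] read 'b'  n5⇒n6
[29] read 'b'  n6⇒n7  ** P1@[24:29]
[30] read 'c'  n7⇒n1 (via fail)  ** P0@[30:30]
[31] read 'a'  n1⇒n0 (via fail)
[32] read 'b'  n0⇒n2
[33] read 'a'  n2⇒n3
[34] read 'a'  n3⇒n4
[35] read 'c'  n4⇒n5  ** P0@[35:35]
[36] read 'b'  n5⇒n6
[37] read 'b'  n6⇒n7  ** P1@[32:37]
[38] read 'b'  n7⇒n2 (via fail)
[39] read 'b'  n2⇒n2 (via fail)
[40] read 'b'  n2⇒n2 (via fail)
[41] read 'b'  n2⇒n2 (via fail)
[42] read 'a'  n2⇒n3
[43] read 'a'  n3⇒n4
[44] read 'c'  n4⇒n5  ** P0@[44:44]

Matches: [[0,0],[1,0],[3,0],[7,0],[9,0],[10,0],[14,0],[16,1],[20,0],[22,1],[27,0],[29,1],[30,0],[35,0],[37,1],[44,0]]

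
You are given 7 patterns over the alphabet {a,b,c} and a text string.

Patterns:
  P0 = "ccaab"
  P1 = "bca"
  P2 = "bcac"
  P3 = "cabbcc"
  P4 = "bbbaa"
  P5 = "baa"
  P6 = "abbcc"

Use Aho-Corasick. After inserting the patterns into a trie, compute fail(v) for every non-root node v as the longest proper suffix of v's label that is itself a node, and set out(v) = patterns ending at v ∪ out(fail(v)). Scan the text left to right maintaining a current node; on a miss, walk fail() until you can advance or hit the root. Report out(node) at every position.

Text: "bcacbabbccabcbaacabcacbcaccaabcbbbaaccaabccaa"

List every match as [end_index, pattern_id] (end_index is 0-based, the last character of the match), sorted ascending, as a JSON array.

Build:
Trie (insert patterns):
  0='ε' goto a→21 b→6 c→1
  1='c' goto a→10 c→2
  2='cc' goto a→3
  3='cca' goto a→4
  4='ccaa' goto b→5
  5='ccaab' goto ·  ←P0
  6='b' goto a→19 b→15 c→7
  7='bc' goto a→8
  8='bca' goto c→9  ←P1
  9='bcac' goto ·  ←P2
  10='ca' goto b→11
  11='cab' goto b→12
  12='cabb' goto c→13
  13='cabbc' goto c→14
  14='cabbcc' goto ·  ←P3
  15='bb' goto b→16
  16='bbb' goto a→17
  17='bbba' goto a→18
  18='bbbaa' goto ·  ←P4
  19='ba' goto a→20
  20='baa' goto ·  ←P5
  21='a' goto b→22
  22='ab' goto b→23
  23='abb' goto c→24
  24='abbc' goto c→25
  25='abbcc' goto ·  ←P6

Failure links (BFS by depth):
  n1('c'): parent n0 fail=0; on 'c' 0 → fail=0;  out ∅∪∅=∅
  n6('b'): parent n0 fail=0; on 'b' 0 → fail=0;  out ∅∪∅=∅
  n21('a'): parent n0 fail=0; on 'a' 0 → fail=0;  out ∅∪∅=∅
  n2('cc'): parent n1 fail=0; on 'c' 0 → fail=1;  out ∅∪∅=∅
  n7('bc'): parent n6 fail=0; on 'c' 0 → fail=1;  out ∅∪∅=∅
  n10('ca'): parent n1 fail=0; on 'a' 0 → fail=21;  out ∅∪∅=∅
  n15('bb'): parent n6 fail=0; on 'b' 0 → fail=6;  out ∅∪∅=∅
  n19('ba'): parent n6 fail=0; on 'a' 0 → fail=21;  out ∅∪∅=∅
  n22('ab'): parent n21 fail=0; on 'b' 0 → fail=6;  out ∅∪∅=∅
  n3('cca'): parent n2 fail=1; on 'a' 1 → fail=10;  out ∅∪∅=∅
  n8('bca'): parent n7 fail=1; on 'a' 1 → fail=10;  out {1}∪∅={1}
  n11('cab'): parent n10 fail=21; on 'b' 21 → fail=22;  out ∅∪∅=∅
  n16('bbb'): parent n15 fail=6; on 'b' 6 → fail=15;  out ∅∪∅=∅
  n20('baa'): parent n19 fail=21; on 'a' 21→0 → fail=21;  out {5}∪∅={5}
  n23('abb'): parent n22 fail=6; on 'b' 6 → fail=15;  out ∅∪∅=∅
  n4('ccaa'): parent n3 fail=10; on 'a' 10→21→0 → fail=21;  out ∅∪∅=∅
  n9('bcac'): parent n8 fail=10; on 'c' 10→21→0 → fail=1;  out {2}∪∅={2}
  n12('cabb'): parent n11 fail=22; on 'b' 22 → fail=23;  out ∅∪∅=∅
  n17('bbba'): parent n16 fail=15; on 'a' 15→6 → fail=19;  out ∅∪∅=∅
  n24('abbc'): parent n23 fail=15; on 'c' 15→6 → fail=7;  out ∅∪∅=∅
  n5('ccaab'): parent n4 fail=21; on 'b' 21 → fail=22;  out {0}∪∅={0}
  n13('cabbc'): parent n12 fail=23; on 'c' 23 → fail=24;  out ∅∪∅=∅
  n18('bbbaa'): parent n17 fail=19; on 'a' 19 → fail=20;  out {4}∪{5}={4,5}
  n25('abbcc'): parent n24 fail=7; on 'c' 7→1 → fail=2;  out {6}∪∅={6}
  n14('cabbcc'): parent n13 fail=24; on 'c' 24 → fail=25;  out {3}∪{6}={3,6}

Scan:
pos 0 'b': at 6
pos 1 'c': at 7
pos 2 'a': at 8  ** P1@[0:2]
pos 3 'c': at 9  ** P2@[0:3]
pos 4 'b': at 6 ·f
pos 5 'a': at 19
pos 6 'b': at 22 ·f
pos 7 'b': at 23
pos 8 'c': at 24
pos 9 'c': at 25  ** P6@[5:9]
pos 10 'a': at 3 ·f
pos 11 'b': at 11 ·f
pos 12 'c': at 7 ·f
pos 13 'b': at 6 ·f
pos 14 'a': at 19
pos 15 'a': at 20  ** P5@[13:15]
pos 16 'c': at 1 ·f
pos 17 'a': at 10
pos 18 'b': at 11
pos 19 'c': at 7 ·f
pos 20 'a': at 8  ** P1@[18:20]
pos 21 'c': at 9  ** P2@[18:21]
pos 22 'b': at 6 ·f
pos 23 'c': at 7
pos 24 'a': at 8  ** P1@[22:24]
pos 25 'c': at 9  ** P2@[22:25]
pos 26 'c': at 2 ·f
pos 27 'a': at 3
pos 28 'a': at 4
pos 29 'b': at 5  ** P0@[25:29]
pos 30 'c': at 7 ·f
pos 31 'b': at 6 ·f
pos 32 'b': at 15
pos 33 'b': at 16
pos 34 'a': at 17
pos 35 'a': at 18  ** P4@[31:35],P5@[33:35]
pos 36 'c': at 1 ·f
pos 37 'c': at 2
pos 38 'a': at 3
pos 39 'a': at 4
pos 40 'b': at 5  ** P0@[36:40]
pos 41 'c': at 7 ·f
pos 42 'c': at 2 ·f
pos 43 'a': at 3
pos 44 'a': at 4

Result: [[2,1],[3,2],[9,6],[15,5],[20,1],[21,2],[24,1],[25,2],[29,0],[35,4],[35,5],[40,0]]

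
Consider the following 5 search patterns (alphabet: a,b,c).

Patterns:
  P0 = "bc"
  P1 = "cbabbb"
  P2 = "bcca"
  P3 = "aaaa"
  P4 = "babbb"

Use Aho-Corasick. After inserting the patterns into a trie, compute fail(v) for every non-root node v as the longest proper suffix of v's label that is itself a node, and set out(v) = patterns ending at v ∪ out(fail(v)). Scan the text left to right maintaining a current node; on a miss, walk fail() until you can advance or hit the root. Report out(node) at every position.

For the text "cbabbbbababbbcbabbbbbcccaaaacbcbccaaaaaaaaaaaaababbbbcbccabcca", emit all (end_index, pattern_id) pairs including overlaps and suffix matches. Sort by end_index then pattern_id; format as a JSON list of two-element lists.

Construct AC machine:
Trie (insert patterns):
  0='ε' goto a→11 b→1 c→3
  1='b' goto a→15 c→2
  2='bc' goto c→9  ←P0
  3='c' goto b→4
  4='cb' goto a→5
  5='cba' goto b→6
  6='cbab' goto b→7
  7='cbabb' goto b→8
  8='cbabbb' goto ·  ←P1
  9='bcc' goto a→10
  10='bcca' goto ·  ←P2
  11='a' goto a→12
  12='aa' goto a→13
  13='aaa' goto a→14
  14='aaaa' goto ·  ←P3
  15='ba' goto b→16
  16='bab' goto b→17
  17='babb' goto b→18
  18='babbb' goto ·  ←P4

BFS fail/out derivation:
  fail(1) 'b': from fail(0)=0 chase 'b': 0 ⇒ 0;  out=∅∪out(0)=∅
  fail(3) 'c': from fail(0)=0 chase 'c': 0 ⇒ 0;  out=∅∪out(0)=∅
  fail(11) 'a': from fail(0)=0 chase 'a': 0 ⇒ 0;  out=∅∪out(0)=∅
  fail(2) 'bc': from fail(1)=0 chase 'c': 0 ⇒ 3;  out={0}∪out(3)={0}
  fail(4) 'cb': from fail(3)=0 chase 'b': 0 ⇒ 1;  out=∅∪out(1)=∅
  fail(12) 'aa': from fail(11)=0 chase 'a': 0 ⇒ 11;  out=∅∪out(11)=∅
  fail(15) 'ba': from fail(1)=0 chase 'a': 0 ⇒ 11;  out=∅∪out(11)=∅
  fail(5) 'cba': from fail(4)=1 chase 'a': 1 ⇒ 15;  out=∅∪out(15)=∅
  fail(9) 'bcc': from fail(2)=3 chase 'c': 3→0 ⇒ 3;  out=∅∪out(3)=∅
  fail(13) 'aaa': from fail(12)=11 chase 'a': 11 ⇒ 12;  out=∅∪out(12)=∅
  fail(16) 'bab': from fail(15)=11 chase 'b': 11→0 ⇒ 1;  out=∅∪out(1)=∅
  fail(6) 'cbab': from fail(5)=15 chase 'b': 15 ⇒ 16;  out=∅∪out(16)=∅
  fail(10) 'bcca': from fail(9)=3 chase 'a': 3→0 ⇒ 11;  out={2}∪out(11)={2}
  fail(14) 'aaaa': from fail(13)=12 chase 'a': 12 ⇒ 13;  out={3}∪out(13)={3}
  fail(17) 'babb': from fail(16)=1 chase 'b': 1→0 ⇒ 1;  out=∅∪out(1)=∅
  fail(7) 'cbabb': from fail(6)=16 chase 'b': 16 ⇒ 17;  out=∅∪out(17)=∅
  fail(18) 'babbb': from fail(17)=1 chase 'b': 1→0 ⇒ 1;  out={4}∪out(1)={4}
  fail(8) 'cbabbb': from fail(7)=17 chase 'b': 17 ⇒ 18;  out={1}∪out(18)={1,4}

Scan:
[0] read 'c'  n0⇒n3
[1] read 'b'  n3⇒n4
[2] read 'a'  n4⇒n5
[3] read 'b'  n5⇒n6
[4] read 'b'  n6⇒n7
[5] read 'b'  n7⇒n8  → match P1@[0:5],P4@[1:5]
[6] read 'b'  n8⇒n1 ·f
[7] read 'a'  n1⇒n15
[8] read 'b'  n15⇒n16
[9] read 'a'  n16⇒n15 ·f
[10] read 'b'  n15⇒n16
[11] read 'b'  n16⇒n17
[12] read 'b'  n17⇒n18  → match P4@[8:12]
[13] read 'c'  n18⇒n2 ·f  → match P0@[12:13]
[14] read 'b'  n2⇒n4 ·f
[15] read 'a'  n4⇒n5
[16] read 'b'  n5⇒n6
[17] read 'b'  n6⇒n7
[18] read 'b'  n7⇒n8  → match P1@[13:18],P4@[14:18]
[19] read 'b'  n8⇒n1 ·f
[20] read 'b'  n1⇒n1 ·f
[21] read 'c'  n1⇒n2  → match P0@[20:21]
[22] read 'c'  n2⇒n9
[23] read 'c'  n9⇒n3 ·f
[24] read 'a'  n3⇒n11 ·f
[25] read 'a'  n11⇒n12
[26] read 'a'  n12⇒n13
[27] read 'a'  n13⇒n14  → match P3@[24:27]
[28] read 'c'  n14⇒n3 ·f
[29] read 'b'  n3⇒n4
[30] read 'c'  n4⇒n2 ·f  → match P0@[29:30]
[31] read 'b'  n2⇒n4 ·f
[32] read 'c'  n4⇒n2 ·f  → match P0@[31:32]
[33] read 'c'  n2⇒n9
[34] read 'a'  n9⇒n10  → match P2@[31:34]
[35] read 'a'  n10⇒n12 ·f
[36] read 'a'  n12⇒n13
[37] read 'a'  n13⇒n14  → match P3@[34:37]
[38] read 'a'  n14⇒n14 ·f  → match P3@[35:38]
[39] read 'a'  n14⇒n14 ·f  → match P3@[36:39]
[40] read 'a'  n14⇒n14 ·f  → match P3@[37:40]
[41] read 'a'  n14⇒n14 ·f  → match P3@[38:41]
[42] read 'a'  n14⇒n14 ·f  → match P3@[39:42]
[43] read 'a'  n14⇒n14 ·f  → match P3@[40:43]
[44] read 'a'  n14⇒n14 ·f  → match P3@[41:44]
[45] read 'a'  n14⇒n14 ·f  → match P3@[42:45]
[46] read 'a'  n14⇒n14 ·f  → match P3@[43:46]
[47] read 'b'  n14⇒n1 ·f
[48] read 'a'  n1⇒n15
[49] read 'b'  n15⇒n16
[50] read 'b'  n16⇒n17
[51] read 'b'  n17⇒n18  → match P4@[47:51]
[52] read 'b'  n18⇒n1 ·f
[53] read 'c'  n1⇒n2  → match P0@[52:53]
[54] read 'b'  n2⇒n4 ·f
[55] read 'c'  n4⇒n2 ·f  → match P0@[54:55]
[56] read 'c'  n2⇒n9
[57] read 'a'  n9⇒n10  → match P2@[54:57]
[58] read 'b'  n10⇒n1 ·f
[59] read 'c'  n1⇒n2  → match P0@[58:59]
[60] read 'c'  n2⇒n9
[61] read 'a'  n9⇒n10  → match P2@[58:61]

Result: [[5,1],[5,4],[12,4],[13,0],[18,1],[18,4],[21,0],[27,3],[30,0],[32,0],[34,2],[37,3],[38,3],[39,3],[40,3],[41,3],[42,3],[43,3],[44,3],[45,3],[46,3],[51,4],[53,0],[55,0],[57,2],[59,0],[61,2]]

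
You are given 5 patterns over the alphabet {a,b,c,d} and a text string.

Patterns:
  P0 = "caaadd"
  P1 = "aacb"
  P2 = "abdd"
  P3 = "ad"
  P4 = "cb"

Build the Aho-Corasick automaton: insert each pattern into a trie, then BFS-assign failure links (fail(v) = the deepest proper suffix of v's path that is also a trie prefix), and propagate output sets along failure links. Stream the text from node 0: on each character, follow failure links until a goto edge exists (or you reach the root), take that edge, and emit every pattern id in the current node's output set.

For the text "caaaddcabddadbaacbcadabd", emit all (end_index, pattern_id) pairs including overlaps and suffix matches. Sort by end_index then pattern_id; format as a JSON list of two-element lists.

Build:
Trie (insert patterns):
  n0 'ε': a→7 c→1
  n1 'c': a→2 b→15
  n2 'ca': a→3
  n3 'caa': a→4
  n4 'caaa': d→5
  n5 'caaad': d→6
  n6 'caaadd': ·  ←P0
  n7 'a': a→8 b→11 d→14
  n8 'aa': c→9
  n9 'aac': b→10
  n10 'aacb': ·  ←P1
  n11 'ab': d→12
  n12 'abd': d→13
  n13 'abdd': ·  ←P2
  n14 'ad': ·  ←P3
  n15 'cb': ·  ←P4

Failure links (BFS by depth):
  n1('c'): parent n0 fail=0; on 'c' 0 → fail=0;  out ∅∪∅=∅
  n7('a'): parent n0 fail=0; on 'a' 0 → fail=0;  out ∅∪∅=∅
  n2('ca'): parent n1 fail=0; on 'a' 0 → fail=7;  out ∅∪∅=∅
  n8('aa'): parent n7 fail=0; on 'a' 0 → fail=7;  out ∅∪∅=∅
  n11('ab'): parent n7 fail=0; on 'b' 0 → fail=0;  out ∅∪∅=∅
  n14('ad'): parent n7 fail=0; on 'd' 0 → fail=0;  out {3}∪∅={3}
  n15('cb'): parent n1 fail=0; on 'b' 0 → fail=0;  out {4}∪∅={4}
  n3('caa'): parent n2 fail=7; on 'a' 7 → fail=8;  out ∅∪∅=∅
  n9('aac'): parent n8 fail=7; on 'c' 7→0 → fail=1;  out ∅∪∅=∅
  n12('abd'): parent n11 fail=0; on 'd' 0 → fail=0;  out ∅∪∅=∅
  n4('caaa'): parent n3 fail=8; on 'a' 8→7 → fail=8;  out ∅∪∅=∅
  n10('aacb'): parent n9 fail=1; on 'b' 1 → fail=15;  out {1}∪{4}={1,4}
  n13('abdd'): parent n12 fail=0; on 'd' 0 → fail=0;  out {2}∪∅={2}
  n5('caaad'): parent n4 fail=8; on 'd' 8→7 → fail=14;  out ∅∪{3}={3}
  n6('caaadd'): parent n5 fail=14; on 'd' 14→0 → fail=0;  out {0}∪∅={0}

Text stream:
i=0 'c': node 0→1
i=1 'a': node 1→2
i=2 'a': node 2→3
i=3 'a': node 3→4
i=4 'd': node 4→5  ** P3@[3:4]
i=5 'd': node 5→6  ** P0@[0:5]
i=6 'c': node 6→1 ·f
i=7 'a': node 1→2
i=8 'b': node 2→11 ·f
i=9 'd': node 11→12
i=10 'd': node 12→13  ** P2@[7:10]
i=11 'a': node 13→7 ·f
i=12 'd': node 7→14  ** P3@[11:12]
i=13 'b': node 14→0 ·f
i=14 'a': node 0→7
i=15 'a': node 7→8
i=16 'c': node 8→9
i=17 'b': node 9→10  ** P1@[14:17],P4@[16:17]
i=18 'c': node 10→1 ·f
i=19 'a': node 1→2
i=20 'd': node 2→14 ·f  ** P3@[19:20]
i=21 'a': node 14→7 ·f
i=22 'b': node 7→11
i=23 'd': node 11→12

Matches: [[4,3],[5,0],[10,2],[12,3],[17,1],[17,4],[20,3]]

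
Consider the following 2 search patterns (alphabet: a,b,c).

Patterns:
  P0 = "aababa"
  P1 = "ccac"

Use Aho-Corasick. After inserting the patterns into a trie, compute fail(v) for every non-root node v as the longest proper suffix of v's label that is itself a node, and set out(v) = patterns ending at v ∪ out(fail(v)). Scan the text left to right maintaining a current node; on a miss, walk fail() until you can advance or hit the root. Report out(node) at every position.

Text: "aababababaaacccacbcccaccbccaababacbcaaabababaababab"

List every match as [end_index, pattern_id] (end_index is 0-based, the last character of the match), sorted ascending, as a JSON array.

Construct AC machine:
Trie nodes:
  n0 'ε': a→1 c→7
  n1 'a': a→2
  n2 'aa': b→3
  n3 'aab': a→4
  n4 'aaba': b→5
  n5 'aabab': a→6
  n6 'aababa': ·  ←P0
  n7 'c': c→8
  n8 'cc': a→9
  n9 'cca': c→10
  n10 'ccac': ·  ←P1

BFS fail/out derivation:
  n1('a'): parent n0 fail=0; on 'a' 0 → fail=0;  out ∅∪∅=∅
  n7('c'): parent n0 fail=0; on 'c' 0 → fail=0;  out ∅∪∅=∅
  n2('aa'): parent n1 fail=0; on 'a' 0 → fail=1;  out ∅∪∅=∅
  n8('cc'): parent n7 fail=0; on 'c' 0 → fail=7;  out ∅∪∅=∅
  n3('aab'): parent n2 fail=1; on 'b' 1→0 → fail=0;  out ∅∪∅=∅
  n9('cca'): parent n8 fail=7; on 'a' 7→0 → fail=1;  out ∅∪∅=∅
  n4('aaba'): parent n3 fail=0; on 'a' 0 → fail=1;  out ∅∪∅=∅
  n10('ccac'): parent n9 fail=1; on 'c' 1→0 → fail=7;  out {1}∪∅={1}
  n5('aabab'): parent n4 fail=1; on 'b' 1→0 → fail=0;  out ∅∪∅=∅
  n6('aababa'): parent n5 fail=0; on 'a' 0 → fail=1;  out {0}∪∅={0}

Scan:
i=0 'a': node 0→1
i=1 'a': node 1→2
i=2 'b': node 2→3
i=3 'a': node 3→4
i=4 'b': node 4→5
i=5 'a': node 5→6  emit P0@[0:5]
i=6 'b': node 6→0 (via fail)
i=7 'a': node 0→1
i=8 'b': node 1→0 (via fail)
i=9 'a': node 0→1
i=10 'a': node 1→2
i=11 'a': node 2→2 (via fail)
i=12 'c': node 2→7 (via fail)
i=13 'c': node 7→8
i=14 'c': node 8→8 (via fail)
i=15 'a': node 8→9
i=16 'c': node 9→10  emit P1@[13:16]
i=17 'b': node 10→0 (via fail)
i=18 'c': node 0→7
i=19 'c': node 7→8
i=20 'c': node 8→8 (via fail)
i=21 'a': node 8→9
i=22 'c': node 9→10  emit P1@[19:22]
i=23 'c': node 10→8 (via fail)
i=24 'b': node 8→0 (via fail)
i=25 'c': node 0→7
i=26 'c': node 7→8
i=27 'a': node 8→9
i=28 'a': node 9→2 (via fail)
i=29 'b': node 2→3
i=30 'a': node 3→4
i=31 'b': node 4→5
i=32 'a': node 5→6  emit P0@[27:32]
i=33 'c': node 6→7 (via fail)
i=34 'b': node 7→0 (via fail)
i=35 'c': node 0→7
i=36 'a': node 7→1 (via fail)
i=37 'a': node 1→2
i=38 'a': node 2→2 (via fail)
i=39 'b': node 2→3
i=40 'a': node 3→4
i=41 'b': node 4→5
i=42 'a': node 5→6  emit P0@[37:42]
i=43 'b': node 6→0 (via fail)
i=44 'a': node 0→1
i=45 'a': node 1→2
i=46 'b': node 2→3
i=47 'a': node 3→4
i=48 'b': node 4→5
i=49 'a': node 5→6  emit P0@[44:49]
i=50 'b': node 6→0 (via fail)

Matches: [[5,0],[16,1],[22,1],[32,0],[42,0],[49,0]]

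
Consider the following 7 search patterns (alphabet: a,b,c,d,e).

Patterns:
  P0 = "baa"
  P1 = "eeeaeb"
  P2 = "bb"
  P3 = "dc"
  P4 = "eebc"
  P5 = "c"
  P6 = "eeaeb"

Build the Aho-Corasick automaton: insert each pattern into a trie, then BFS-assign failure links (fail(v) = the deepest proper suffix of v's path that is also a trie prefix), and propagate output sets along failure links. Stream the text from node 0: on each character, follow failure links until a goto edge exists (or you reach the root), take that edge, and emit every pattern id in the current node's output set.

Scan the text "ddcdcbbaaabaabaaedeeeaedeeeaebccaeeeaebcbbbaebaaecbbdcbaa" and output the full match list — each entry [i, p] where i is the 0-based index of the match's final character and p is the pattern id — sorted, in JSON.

Construct AC machine:
Trie (insert patterns):
  0='ε' goto b→1 c→15 d→11 e→4
  1='b' goto a→2 b→10
  2='ba' goto a→3
  3='baa' goto ·  [P0 ends]
  4='e' goto e→5
  5='ee' goto a→16 b→13 e→6
  6='eee' goto a→7
  7='eeea' goto e→8
  8='eeeae' goto b→9
  9='eeeaeb' goto ·  [P1 ends]
  10='bb' goto ·  [P2 ends]
  11='d' goto c→12
  12='dc' goto ·  [P3 ends]
  13='eeb' goto c→14
  14='eebc' goto ·  [P4 ends]
  15='c' goto ·  [P5 ends]
  16='eea' goto e→17
  17='eeae' goto b→18
  18='eeaeb' goto ·  [P6 ends]

BFS fail/out derivation:
  fail(1) 'b': from fail(0)=0 chase 'b': 0 ⇒ 0;  out=∅∪out(0)=∅
  fail(4) 'e': from fail(0)=0 chase 'e': 0 ⇒ 0;  out=∅∪out(0)=∅
  fail(11) 'd': from fail(0)=0 chase 'd': 0 ⇒ 0;  out=∅∪out(0)=∅
  fail(15) 'c': from fail(0)=0 chase 'c': 0 ⇒ 0;  out={5}∪out(0)={5}
  fail(2) 'ba': from fail(1)=0 chase 'a': 0 ⇒ 0;  out=∅∪out(0)=∅
  fail(5) 'ee': from fail(4)=0 chase 'e': 0 ⇒ 4;  out=∅∪out(4)=∅
  fail(10) 'bb': from fail(1)=0 chase 'b': 0 ⇒ 1;  out={2}∪out(1)={2}
  fail(12) 'dc': from fail(11)=0 chase 'c': 0 ⇒ 15;  out={3}∪out(15)={3,5}
  fail(3) 'baa': from fail(2)=0 chase 'a': 0 ⇒ 0;  out={0}∪out(0)={0}
  fail(6) 'eee': from fail(5)=4 chase 'e': 4 ⇒ 5;  out=∅∪out(5)=∅
  fail(13) 'eeb': from fail(5)=4 chase 'b': 4→0 ⇒ 1;  out=∅∪out(1)=∅
  fail(16) 'eea': from fail(5)=4 chase 'a': 4→0 ⇒ 0;  out=∅∪out(0)=∅
  fail(7) 'eeea': from fail(6)=5 chase 'a': 5 ⇒ 16;  out=∅∪out(16)=∅
  fail(14) 'eebc': from fail(13)=1 chase 'c': 1→0 ⇒ 15;  out={4}∪out(15)={4,5}
  fail(17) 'eeae': from fail(16)=0 chase 'e': 0 ⇒ 4;  out=∅∪out(4)=∅
  fail(8) 'eeeae': from fail(7)=16 chase 'e': 16 ⇒ 17;  out=∅∪out(17)=∅
  fail(18) 'eeaeb': from fail(17)=4 chase 'b': 4→0 ⇒ 1;  out={6}∪out(1)={6}
  fail(9) 'eeeaeb': from fail(8)=17 chase 'b': 17 ⇒ 18;  out={1}∪out(18)={1,6}

Run:
i=0 'd': node 0→11
i=1 'd': node 11→11 (via fail)
i=2 'c': node 11→12  ** P3@[1:2],P5@[2:2]
i=3 'd': node 12→11 (via fail)
i=4 'c': node 11→12  ** P3@[3:4],P5@[4:4]
i=5 'b': node 12→1 (via fail)
i=6 'b': node 1→10  ** P2@[5:6]
i=7 'a': node 10→2 (via fail)
i=8 'a': node 2→3  ** P0@[6:8]
i=9 'a': node 3→0 (via fail)
i=10 'b': node 0→1
i=11 'a': node 1→2
i=12 'a': node 2→3  ** P0@[10:12]
i=13 'b': node 3→1 (via fail)
i=14 'a': node 1→2
i=15 'a': node 2→3  ** P0@[13:15]
i=16 'e': node 3→4 (via fail)
i=17 'd': node 4→11 (via fail)
i=18 'e': node 11→4 (via fail)
i=19 'e': node 4→5
i=20 'e': node 5→6
i=21 'a': node 6→7
i=22 'e': node 7→8
i=23 'd': node 8→11 (via fail)
i=24 'e': node 11→4 (via fail)
i=25 'e': node 4→5
i=26 'e': node 5→6
i=27 'a': node 6→7
i=28 'e': node 7→8
i=29 'b': node 8→9  ** P1@[24:29],P6@[25:29]
i=30 'c': node 9→15 (via fail)  ** P5@[30:30]
i=31 'c': node 15→15 (via fail)  ** P5@[31:31]
i=32 'a': node 15→0 (via fail)
i=33 'e': node 0→4
i=34 'e': node 4→5
i=35 'e': node 5→6
i=36 'a': node 6→7
i=37 'e': node 7→8
i=38 'b': node 8→9  ** P1@[33:38],P6@[34:38]
i=39 'c': node 9→15 (via fail)  ** P5@[39:39]
i=40 'b': node 15→1 (via fail)
i=41 'b': node 1→10  ** P2@[40:41]
i=42 'b': node 10→10 (via fail)  ** P2@[41:42]
i=43 'a': node 10→2 (via fail)
i=44 'e': node 2→4 (via fail)
i=45 'b': node 4→1 (via fail)
i=46 'a': node 1→2
i=47 'a': node 2→3  ** P0@[45:47]
i=48 'e': node 3→4 (via fail)
i=49 'c': node 4→15 (via fail)  ** P5@[49:49]
i=50 'b': node 15→1 (via fail)
i=51 'b': node 1→10  ** P2@[50:51]
i=52 'd': node 10→11 (via fail)
i=53 'c': node 11→12  ** P3@[52:53],P5@[53:53]
i=54 'b': node 12→1 (via fail)
i=55 'a': node 1→2
i=56 'a': node 2→3  ** P0@[54:56]

Result: [[2,3],[2,5],[4,3],[4,5],[6,2],[8,0],[12,0],[15,0],[29,1],[29,6],[30,5],[31,5],[38,1],[38,6],[39,5],[41,2],[42,2],[47,0],[49,5],[51,2],[53,3],[53,5],[56,0]]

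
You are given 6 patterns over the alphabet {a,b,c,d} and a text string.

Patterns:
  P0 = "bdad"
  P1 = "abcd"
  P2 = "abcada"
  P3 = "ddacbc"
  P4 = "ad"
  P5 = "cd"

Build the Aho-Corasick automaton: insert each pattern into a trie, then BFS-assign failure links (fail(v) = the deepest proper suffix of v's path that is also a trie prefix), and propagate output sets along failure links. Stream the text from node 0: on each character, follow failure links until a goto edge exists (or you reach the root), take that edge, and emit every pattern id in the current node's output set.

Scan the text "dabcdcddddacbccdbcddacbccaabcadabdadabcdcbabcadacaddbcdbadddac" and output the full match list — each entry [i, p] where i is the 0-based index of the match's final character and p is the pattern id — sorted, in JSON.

Construct AC machine:
Trie nodes:
  0='ε' goto a→5 b→1 c→19 d→12
  1='b' goto d→2
  2='bd' goto a→3
  3='bda' goto d→4
  4='bdad' goto ·  [P0 ends]
  5='a' goto b→6 d→18
  6='ab' goto c→7
  7='abc' goto a→9 d→8
  8='abcd' goto ·  [P1 ends]
  9='abca' goto d→10
  10='abcad' goto a→11
  11='abcada' goto ·  [P2 ends]
  12='d' goto d→13
  13='dd' goto a→14
  14='dda' goto c→15
  15='ddac' goto b→16
  16='ddacb' goto c→17
  17='ddacbc' goto ·  [P3 ends]
  18='ad' goto ·  [P4 ends]
  19='c' goto d→20
  20='cd' goto ·  [P5 ends]

Failure links (BFS by depth):
  n1('b'): parent n0 fail=0; on 'b' 0 → fail=0;  out ∅∪∅=∅
  n5('a'): parent n0 fail=0; on 'a' 0 → fail=0;  out ∅∪∅=∅
  n12('d'): parent n0 fail=0; on 'd' 0 → fail=0;  out ∅∪∅=∅
  n19('c'): parent n0 fail=0; on 'c' 0 → fail=0;  out ∅∪∅=∅
  n2('bd'): parent n1 fail=0; on 'd' 0 → fail=12;  out ∅∪∅=∅
  n6('ab'): parent n5 fail=0; on 'b' 0 → fail=1;  out ∅∪∅=∅
  n13('dd'): parent n12 fail=0; on 'd' 0 → fail=12;  out ∅∪∅=∅
  n18('ad'): parent n5 fail=0; on 'd' 0 → fail=12;  out {4}∪∅={4}
  n20('cd'): parent n19 fail=0; on 'd' 0 → fail=12;  out {5}∪∅={5}
  n3('bda'): parent n2 fail=12; on 'a' 12→0 → fail=5;  out ∅∪∅=∅
  n7('abc'): parent n6 fail=1; on 'c' 1→0 → fail=19;  out ∅∪∅=∅
  n14('dda'): parent n13 fail=12; on 'a' 12→0 → fail=5;  out ∅∪∅=∅
  n4('bdad'): parent n3 fail=5; on 'd' 5 → fail=18;  out {0}∪{4}={0,4}
  n8('abcd'): parent n7 fail=19; on 'd' 19 → fail=20;  out {1}∪{5}={1,5}
  n9('abca'): parent n7 fail=19; on 'a' 19→0 → fail=5;  out ∅∪∅=∅
  n15('ddac'): parent n14 fail=5; on 'c' 5→0 → fail=19;  out ∅∪∅=∅
  n10('abcad'): parent n9 fail=5; on 'd' 5 → fail=18;  out ∅∪{4}={4}
  n16('ddacb'): parent n15 fail=19; on 'b' 19→0 → fail=1;  out ∅∪∅=∅
  n11('abcada'): parent n10 fail=18; on 'a' 18→12→0 → fail=5;  out {2}∪∅={2}
  n17('ddacbc'): parent n16 fail=1; on 'c' 1→0 → fail=19;  out {3}∪∅={3}

Scan:
pos 0 'd': at 12
pos 1 'a': at 5 (fail-walked)
pos 2 'b': at 6
pos 3 'c': at 7
pos 4 'd': at 8  emit P1@[1:4],P5@[3:4]
pos 5 'c': at 19 (fail-walked)
pos 6 'd': at 20  emit P5@[5:6]
pos 7 'd': at 13 (fail-walked)
pos 8 'd': at 13 (fail-walked)
pos 9 'd': at 13 (fail-walked)
pos 10 'a': at 14
pos 11 'c': at 15
pos 12 'b': at 16
pos 13 'c': at 17  emit P3@[8:13]
pos 14 'c': at 19 (fail-walked)
pos 15 'd': at 20  emit P5@[14:15]
pos 16 'b': at 1 (fail-walked)
pos 17 'c': at 19 (fail-walked)
pos 18 'd': at 20  emit P5@[17:18]
pos 19 'd': at 13 (fail-walked)
pos 20 'a': at 14
pos 21 'c': at 15
pos 22 'b': at 16
pos 23 'c': at 17  emit P3@[18:23]
pos 24 'c': at 19 (fail-walked)
pos 25 'a': at 5 (fail-walked)
pos 26 'a': at 5 (fail-walked)
pos 27 'b': at 6
pos 28 'c': at 7
pos 29 'a': at 9
pos 30 'd': at 10  emit P4@[29:30]
pos 31 'a': at 11  emit P2@[26:31]
pos 32 'b': at 6 (fail-walked)
pos 33 'd': at 2 (fail-walked)
pos 34 'a': at 3
pos 35 'd': at 4  emit P0@[32:35],P4@[34:35]
pos 36 'a': at 5 (fail-walked)
pos 37 'b': at 6
pos 38 'c': at 7
pos 39 'd': at 8  emit P1@[36:39],P5@[38:39]
pos 40 'c': at 19 (fail-walked)
pos 41 'b': at 1 (fail-walked)
pos 42 'a': at 5 (fail-walked)
pos 43 'b': at 6
pos 44 'c': at 7
pos 45 'a': at 9
pos 46 'd': at 10  emit P4@[45:46]
pos 47 'a': at 11  emit P2@[42:47]
pos 48 'c': at 19 (fail-walked)
pos 49 'a': at 5 (fail-walked)
pos 50 'd': at 18  emit P4@[49:50]
pos 51 'd': at 13 (fail-walked)
pos 52 'b': at 1 (fail-walked)
pos 53 'c': at 19 (fail-walked)
pos 54 'd': at 20  emit P5@[53:54]
pos 55 'b': at 1 (fail-walked)
pos 56 'a': at 5 (fail-walked)
pos 57 'd': at 18  emit P4@[56:57]
pos 58 'd': at 13 (fail-walked)
pos 59 'd': at 13 (fail-walked)
pos 60 'a': at 14
pos 61 'c': at 15

Result: [[4,1],[4,5],[6,5],[13,3],[15,5],[18,5],[23,3],[30,4],[31,2],[35,0],[35,4],[39,1],[39,5],[46,4],[47,2],[50,4],[54,5],[57,4]]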